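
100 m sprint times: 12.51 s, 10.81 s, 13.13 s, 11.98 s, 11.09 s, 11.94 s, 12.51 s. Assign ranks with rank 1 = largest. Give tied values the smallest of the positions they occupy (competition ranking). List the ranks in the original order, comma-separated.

Sorted (descending): 13.13, 12.51, 12.51, 11.98, 11.94, 11.09, 10.81
The 2 values of 12.51 occupy positions 2–3 → each gets rank 2.

2, 7, 1, 4, 6, 5, 2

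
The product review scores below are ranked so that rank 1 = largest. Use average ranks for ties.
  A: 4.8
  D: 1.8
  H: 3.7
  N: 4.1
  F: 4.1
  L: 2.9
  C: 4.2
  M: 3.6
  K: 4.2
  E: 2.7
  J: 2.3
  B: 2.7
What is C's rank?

Sorted (descending): 4.8, 4.2, 4.2, 4.1, 4.1, 3.7, 3.6, 2.9, 2.7, 2.7, 2.3, 1.8
The 2 values of 4.2 occupy positions 2–3 → average rank (2+3)/2 = 2.5.
The 2 values of 4.1 occupy positions 4–5 → average rank (4+5)/2 = 4.5.
The 2 values of 2.7 occupy positions 9–10 → average rank (9+10)/2 = 9.5.
C has value 4.2 → rank 2.5.

2.5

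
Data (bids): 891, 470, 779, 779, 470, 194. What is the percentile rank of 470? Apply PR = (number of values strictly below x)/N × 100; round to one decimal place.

N = 6.
Strictly below 470: 1. Equal to 470: 2.
PR = 1/6 × 100 = 16.7

16.7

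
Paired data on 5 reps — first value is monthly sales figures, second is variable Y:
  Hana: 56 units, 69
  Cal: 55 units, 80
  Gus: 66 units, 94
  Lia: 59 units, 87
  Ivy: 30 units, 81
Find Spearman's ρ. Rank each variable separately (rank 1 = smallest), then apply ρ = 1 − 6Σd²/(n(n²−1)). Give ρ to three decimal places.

0.600

Ranks of variable 1: 3, 2, 5, 4, 1
Ranks of variable 2: 1, 2, 5, 4, 3
d = r₁ − r₂: 2, 0, 0, 0, -2
d²: 4, 0, 0, 0, 4; Σd² = 8
ρ = 1 − 6·8/(5·24) = 1 − 48/120 = 0.600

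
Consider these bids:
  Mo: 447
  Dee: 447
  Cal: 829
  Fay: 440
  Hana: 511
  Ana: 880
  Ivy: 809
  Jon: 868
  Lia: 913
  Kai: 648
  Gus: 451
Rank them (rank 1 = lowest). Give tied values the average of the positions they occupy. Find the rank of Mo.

Sorted (ascending): 440, 447, 447, 451, 511, 648, 809, 829, 868, 880, 913
The 2 values of 447 occupy positions 2–3 → average rank (2+3)/2 = 2.5.
Mo has value 447 → rank 2.5.

2.5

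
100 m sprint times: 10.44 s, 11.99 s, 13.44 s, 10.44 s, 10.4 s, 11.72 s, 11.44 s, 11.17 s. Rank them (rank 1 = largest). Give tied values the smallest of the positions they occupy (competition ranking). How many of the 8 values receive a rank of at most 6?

7

Sorted (descending): 13.44, 11.99, 11.72, 11.44, 11.17, 10.44, 10.44, 10.4
The 2 values of 10.44 occupy positions 6–7 → each gets rank 6.
Ranks ≤ 6: {1, 2, 3, 4, 5, 6, 6} → 7 values.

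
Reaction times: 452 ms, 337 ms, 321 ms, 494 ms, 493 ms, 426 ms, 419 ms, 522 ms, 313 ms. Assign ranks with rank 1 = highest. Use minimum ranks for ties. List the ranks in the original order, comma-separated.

Sorted (descending): 522, 494, 493, 452, 426, 419, 337, 321, 313
No ties — each value takes its position as its rank.

4, 7, 8, 2, 3, 5, 6, 1, 9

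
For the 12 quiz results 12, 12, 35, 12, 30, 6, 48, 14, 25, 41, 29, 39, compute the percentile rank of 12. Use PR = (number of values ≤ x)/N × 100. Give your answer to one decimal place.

N = 12.
Strictly below 12: 1. Equal to 12: 3.
PR = 4/12 × 100 = 33.3

33.3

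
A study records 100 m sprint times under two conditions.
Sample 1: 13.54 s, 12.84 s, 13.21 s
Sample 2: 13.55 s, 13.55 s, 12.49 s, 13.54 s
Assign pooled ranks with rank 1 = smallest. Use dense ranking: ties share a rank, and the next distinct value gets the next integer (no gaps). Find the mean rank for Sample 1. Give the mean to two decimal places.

3.00

Sorted (ascending): 12.49, 12.84, 13.21, 13.54, 13.54, 13.55, 13.55
The 2 values of 13.54 share dense rank 4.
The 2 values of 13.55 share dense rank 5.
Remaining distinct values take the next consecutive integers.
Sample 1 values → pooled ranks: 13.54→4, 12.84→2, 13.21→3
Mean rank = (4 + 2 + 3) / 3 = 3.00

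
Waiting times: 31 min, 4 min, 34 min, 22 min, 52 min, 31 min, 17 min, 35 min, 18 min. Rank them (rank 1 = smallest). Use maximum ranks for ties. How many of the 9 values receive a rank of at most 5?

4

Sorted (ascending): 4, 17, 18, 22, 31, 31, 34, 35, 52
The 2 values of 31 occupy positions 5–6 → each gets rank 6.
Ranks ≤ 5: {1, 2, 3, 4} → 4 values.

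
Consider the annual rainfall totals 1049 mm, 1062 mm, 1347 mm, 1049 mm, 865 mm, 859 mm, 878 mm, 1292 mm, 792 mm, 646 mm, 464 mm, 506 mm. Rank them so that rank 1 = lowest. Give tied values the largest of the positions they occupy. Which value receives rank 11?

1292

Sorted (ascending): 464, 506, 646, 792, 859, 865, 878, 1049, 1049, 1062, 1292, 1347
The 2 values of 1049 occupy positions 8–9 → each gets rank 9.
Rank 11 → value 1292.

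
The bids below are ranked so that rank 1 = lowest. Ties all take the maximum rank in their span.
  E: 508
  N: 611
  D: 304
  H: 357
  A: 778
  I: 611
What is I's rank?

5

Sorted (ascending): 304, 357, 508, 611, 611, 778
The 2 values of 611 occupy positions 4–5 → each gets rank 5.
I has value 611 → rank 5.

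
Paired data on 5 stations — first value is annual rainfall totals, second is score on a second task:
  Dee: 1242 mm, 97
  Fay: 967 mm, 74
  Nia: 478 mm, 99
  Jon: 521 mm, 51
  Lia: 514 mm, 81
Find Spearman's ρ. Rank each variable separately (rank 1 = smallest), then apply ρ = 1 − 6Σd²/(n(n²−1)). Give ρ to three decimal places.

-0.300

Ranks of variable 1: 5, 4, 1, 3, 2
Ranks of variable 2: 4, 2, 5, 1, 3
d = r₁ − r₂: 1, 2, -4, 2, -1
d²: 1, 4, 16, 4, 1; Σd² = 26
ρ = 1 − 6·26/(5·24) = 1 − 156/120 = -0.300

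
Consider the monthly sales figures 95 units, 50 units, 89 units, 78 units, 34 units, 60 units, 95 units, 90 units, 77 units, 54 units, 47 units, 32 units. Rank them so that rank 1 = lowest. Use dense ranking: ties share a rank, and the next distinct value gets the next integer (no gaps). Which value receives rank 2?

Sorted (ascending): 32, 34, 47, 50, 54, 60, 77, 78, 89, 90, 95, 95
The 2 values of 95 share dense rank 11.
Remaining distinct values take the next consecutive integers.
Rank 2 → value 34.

34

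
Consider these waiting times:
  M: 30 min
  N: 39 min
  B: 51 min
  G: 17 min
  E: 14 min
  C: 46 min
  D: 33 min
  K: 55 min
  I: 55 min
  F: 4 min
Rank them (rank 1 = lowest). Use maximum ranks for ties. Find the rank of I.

Sorted (ascending): 4, 14, 17, 30, 33, 39, 46, 51, 55, 55
The 2 values of 55 occupy positions 9–10 → each gets rank 10.
I has value 55 min → rank 10.

10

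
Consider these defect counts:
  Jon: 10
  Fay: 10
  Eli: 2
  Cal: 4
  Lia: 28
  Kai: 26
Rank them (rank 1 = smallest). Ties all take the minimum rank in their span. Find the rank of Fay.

Sorted (ascending): 2, 4, 10, 10, 26, 28
The 2 values of 10 occupy positions 3–4 → each gets rank 3.
Fay has value 10 → rank 3.

3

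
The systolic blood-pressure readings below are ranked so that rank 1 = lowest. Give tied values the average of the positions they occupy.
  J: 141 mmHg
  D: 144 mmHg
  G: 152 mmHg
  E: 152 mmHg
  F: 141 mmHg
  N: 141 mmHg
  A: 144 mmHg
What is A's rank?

Sorted (ascending): 141, 141, 141, 144, 144, 152, 152
The 3 values of 141 occupy positions 1–3 → average rank 2.
The 2 values of 144 occupy positions 4–5 → average rank (4+5)/2 = 4.5.
The 2 values of 152 occupy positions 6–7 → average rank (6+7)/2 = 6.5.
A has value 144 mmHg → rank 4.5.

4.5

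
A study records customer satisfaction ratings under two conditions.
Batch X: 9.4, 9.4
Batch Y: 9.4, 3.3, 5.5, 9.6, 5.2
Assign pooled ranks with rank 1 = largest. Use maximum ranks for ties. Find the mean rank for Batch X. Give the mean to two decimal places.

Sorted (descending): 9.6, 9.4, 9.4, 9.4, 5.5, 5.2, 3.3
The 3 values of 9.4 occupy positions 2–4 → each gets rank 4.
Batch X values → pooled ranks: 9.4→4, 9.4→4
Mean rank = (4 + 4) / 2 = 4.00

4.00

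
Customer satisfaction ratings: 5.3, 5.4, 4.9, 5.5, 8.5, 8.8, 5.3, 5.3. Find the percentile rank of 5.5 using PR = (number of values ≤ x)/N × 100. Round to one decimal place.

N = 8.
Strictly below 5.5: 5. Equal to 5.5: 1.
PR = 6/8 × 100 = 75.0

75.0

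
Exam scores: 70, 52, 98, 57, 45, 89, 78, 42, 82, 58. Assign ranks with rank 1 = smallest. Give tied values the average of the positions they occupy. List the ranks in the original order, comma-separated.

Sorted (ascending): 42, 45, 52, 57, 58, 70, 78, 82, 89, 98
No ties — each value takes its position as its rank.

6, 3, 10, 4, 2, 9, 7, 1, 8, 5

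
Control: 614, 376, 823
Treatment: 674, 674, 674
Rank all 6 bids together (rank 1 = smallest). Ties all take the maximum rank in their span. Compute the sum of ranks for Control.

Sorted (ascending): 376, 614, 674, 674, 674, 823
The 3 values of 674 occupy positions 3–5 → each gets rank 5.
Control values → pooled ranks: 614→2, 376→1, 823→6
Rank sum = 2 + 1 + 6 = 9

9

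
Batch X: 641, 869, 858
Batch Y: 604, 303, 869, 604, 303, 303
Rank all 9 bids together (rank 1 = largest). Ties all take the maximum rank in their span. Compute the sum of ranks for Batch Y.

41

Sorted (descending): 869, 869, 858, 641, 604, 604, 303, 303, 303
The 2 values of 869 occupy positions 1–2 → each gets rank 2.
The 2 values of 604 occupy positions 5–6 → each gets rank 6.
The 3 values of 303 occupy positions 7–9 → each gets rank 9.
Batch Y values → pooled ranks: 604→6, 303→9, 869→2, 604→6, 303→9, 303→9
Rank sum = 6 + 9 + 2 + 6 + 9 + 9 = 41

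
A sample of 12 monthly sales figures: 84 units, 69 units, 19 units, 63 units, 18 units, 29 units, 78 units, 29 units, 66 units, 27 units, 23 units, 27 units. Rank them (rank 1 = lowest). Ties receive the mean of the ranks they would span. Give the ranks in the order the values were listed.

12, 10, 2, 8, 1, 6.5, 11, 6.5, 9, 4.5, 3, 4.5

Sorted (ascending): 18, 19, 23, 27, 27, 29, 29, 63, 66, 69, 78, 84
The 2 values of 27 occupy positions 4–5 → average rank (4+5)/2 = 4.5.
The 2 values of 29 occupy positions 6–7 → average rank (6+7)/2 = 6.5.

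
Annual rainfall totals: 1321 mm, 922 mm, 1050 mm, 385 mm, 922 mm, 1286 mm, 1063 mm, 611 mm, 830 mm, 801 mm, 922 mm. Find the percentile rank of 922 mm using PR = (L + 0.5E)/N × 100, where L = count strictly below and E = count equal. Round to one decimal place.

N = 11.
Strictly below 922: 4. Equal to 922: 3.
PR = (4 + 0.5·3)/11 × 100 = 50.0

50.0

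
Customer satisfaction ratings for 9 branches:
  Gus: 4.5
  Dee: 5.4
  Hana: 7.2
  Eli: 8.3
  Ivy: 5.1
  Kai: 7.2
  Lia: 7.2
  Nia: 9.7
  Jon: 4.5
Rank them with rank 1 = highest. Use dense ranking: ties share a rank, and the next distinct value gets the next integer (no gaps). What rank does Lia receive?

Sorted (descending): 9.7, 8.3, 7.2, 7.2, 7.2, 5.4, 5.1, 4.5, 4.5
The 3 values of 7.2 share dense rank 3.
The 2 values of 4.5 share dense rank 6.
Remaining distinct values take the next consecutive integers.
Lia has value 7.2 → rank 3.

3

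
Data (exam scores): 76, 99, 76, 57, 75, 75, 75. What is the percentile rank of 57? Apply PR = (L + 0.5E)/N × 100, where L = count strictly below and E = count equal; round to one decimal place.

N = 7.
Strictly below 57: 0. Equal to 57: 1.
PR = (0 + 0.5·1)/7 × 100 = 7.1

7.1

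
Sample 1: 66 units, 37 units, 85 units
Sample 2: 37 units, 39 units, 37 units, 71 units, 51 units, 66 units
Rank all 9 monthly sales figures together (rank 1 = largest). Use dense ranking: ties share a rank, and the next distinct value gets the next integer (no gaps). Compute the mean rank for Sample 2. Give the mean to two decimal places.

4.33

Sorted (descending): 85, 71, 66, 66, 51, 39, 37, 37, 37
The 2 values of 66 share dense rank 3.
The 3 values of 37 share dense rank 6.
Remaining distinct values take the next consecutive integers.
Sample 2 values → pooled ranks: 37→6, 39→5, 37→6, 71→2, 51→4, 66→3
Mean rank = (6 + 5 + 6 + 2 + 4 + 3) / 6 = 4.33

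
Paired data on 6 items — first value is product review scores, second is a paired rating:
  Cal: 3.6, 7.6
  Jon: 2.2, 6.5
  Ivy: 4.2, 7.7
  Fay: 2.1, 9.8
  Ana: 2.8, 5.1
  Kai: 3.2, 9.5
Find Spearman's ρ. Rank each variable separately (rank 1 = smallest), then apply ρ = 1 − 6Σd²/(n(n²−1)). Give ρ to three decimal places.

-0.086

Ranks of variable 1: 5, 2, 6, 1, 3, 4
Ranks of variable 2: 3, 2, 4, 6, 1, 5
d = r₁ − r₂: 2, 0, 2, -5, 2, -1
d²: 4, 0, 4, 25, 4, 1; Σd² = 38
ρ = 1 − 6·38/(6·35) = 1 − 228/210 = -0.086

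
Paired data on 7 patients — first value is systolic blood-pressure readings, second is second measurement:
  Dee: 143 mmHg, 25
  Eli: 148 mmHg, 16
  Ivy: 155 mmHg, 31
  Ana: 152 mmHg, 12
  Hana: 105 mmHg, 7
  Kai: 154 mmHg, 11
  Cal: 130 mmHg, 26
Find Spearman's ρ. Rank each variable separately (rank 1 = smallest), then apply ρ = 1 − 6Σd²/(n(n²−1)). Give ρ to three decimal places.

0.286

Ranks of variable 1: 3, 4, 7, 5, 1, 6, 2
Ranks of variable 2: 5, 4, 7, 3, 1, 2, 6
d = r₁ − r₂: -2, 0, 0, 2, 0, 4, -4
d²: 4, 0, 0, 4, 0, 16, 16; Σd² = 40
ρ = 1 − 6·40/(7·48) = 1 − 240/336 = 0.286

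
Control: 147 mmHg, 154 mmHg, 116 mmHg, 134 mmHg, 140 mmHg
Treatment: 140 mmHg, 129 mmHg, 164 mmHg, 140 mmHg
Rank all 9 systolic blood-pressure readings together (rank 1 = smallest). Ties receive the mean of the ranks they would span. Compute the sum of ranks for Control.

Sorted (ascending): 116, 129, 134, 140, 140, 140, 147, 154, 164
The 3 values of 140 occupy positions 4–6 → average rank 5.
Control values → pooled ranks: 147→7, 154→8, 116→1, 134→3, 140→5
Rank sum = 7 + 8 + 1 + 3 + 5 = 24

24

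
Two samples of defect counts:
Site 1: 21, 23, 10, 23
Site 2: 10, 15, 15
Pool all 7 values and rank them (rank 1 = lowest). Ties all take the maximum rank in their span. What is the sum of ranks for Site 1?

Sorted (ascending): 10, 10, 15, 15, 21, 23, 23
The 2 values of 10 occupy positions 1–2 → each gets rank 2.
The 2 values of 15 occupy positions 3–4 → each gets rank 4.
The 2 values of 23 occupy positions 6–7 → each gets rank 7.
Site 1 values → pooled ranks: 21→5, 23→7, 10→2, 23→7
Rank sum = 5 + 7 + 2 + 7 = 21

21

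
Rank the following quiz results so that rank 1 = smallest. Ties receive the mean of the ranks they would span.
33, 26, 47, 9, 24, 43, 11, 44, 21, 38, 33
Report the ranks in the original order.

6.5, 5, 11, 1, 4, 9, 2, 10, 3, 8, 6.5

Sorted (ascending): 9, 11, 21, 24, 26, 33, 33, 38, 43, 44, 47
The 2 values of 33 occupy positions 6–7 → average rank (6+7)/2 = 6.5.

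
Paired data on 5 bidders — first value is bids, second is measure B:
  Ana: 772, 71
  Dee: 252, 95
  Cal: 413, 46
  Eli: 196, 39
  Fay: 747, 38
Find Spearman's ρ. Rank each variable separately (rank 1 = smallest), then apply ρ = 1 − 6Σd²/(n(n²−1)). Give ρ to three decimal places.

0.000

Ranks of variable 1: 5, 2, 3, 1, 4
Ranks of variable 2: 4, 5, 3, 2, 1
d = r₁ − r₂: 1, -3, 0, -1, 3
d²: 1, 9, 0, 1, 9; Σd² = 20
ρ = 1 − 6·20/(5·24) = 1 − 120/120 = 0.000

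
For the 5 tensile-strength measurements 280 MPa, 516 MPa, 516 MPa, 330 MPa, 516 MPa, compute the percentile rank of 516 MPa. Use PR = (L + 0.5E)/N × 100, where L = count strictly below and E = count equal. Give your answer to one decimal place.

N = 5.
Strictly below 516: 2. Equal to 516: 3.
PR = (2 + 0.5·3)/5 × 100 = 70.0

70.0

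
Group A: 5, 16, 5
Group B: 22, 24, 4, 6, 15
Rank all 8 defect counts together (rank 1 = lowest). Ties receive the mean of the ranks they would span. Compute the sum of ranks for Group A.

Sorted (ascending): 4, 5, 5, 6, 15, 16, 22, 24
The 2 values of 5 occupy positions 2–3 → average rank (2+3)/2 = 2.5.
Group A values → pooled ranks: 5→2.5, 16→6, 5→2.5
Rank sum = 2.5 + 6 + 2.5 = 11

11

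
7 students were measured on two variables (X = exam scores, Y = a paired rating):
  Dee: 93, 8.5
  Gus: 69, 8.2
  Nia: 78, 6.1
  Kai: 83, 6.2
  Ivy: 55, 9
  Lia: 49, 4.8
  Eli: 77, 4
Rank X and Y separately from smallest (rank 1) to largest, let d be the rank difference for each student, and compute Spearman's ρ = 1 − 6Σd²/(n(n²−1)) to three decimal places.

Ranks of variable 1: 7, 3, 5, 6, 2, 1, 4
Ranks of variable 2: 6, 5, 3, 4, 7, 2, 1
d = r₁ − r₂: 1, -2, 2, 2, -5, -1, 3
d²: 1, 4, 4, 4, 25, 1, 9; Σd² = 48
ρ = 1 − 6·48/(7·48) = 1 − 288/336 = 0.143

0.143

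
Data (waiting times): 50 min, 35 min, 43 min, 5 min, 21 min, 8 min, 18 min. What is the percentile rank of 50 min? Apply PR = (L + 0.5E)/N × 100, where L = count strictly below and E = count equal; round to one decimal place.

92.9

N = 7.
Strictly below 50: 6. Equal to 50: 1.
PR = (6 + 0.5·1)/7 × 100 = 92.9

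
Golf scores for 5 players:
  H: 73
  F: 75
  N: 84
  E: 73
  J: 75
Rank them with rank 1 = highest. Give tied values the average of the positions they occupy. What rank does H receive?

4.5

Sorted (descending): 84, 75, 75, 73, 73
The 2 values of 75 occupy positions 2–3 → average rank (2+3)/2 = 2.5.
The 2 values of 73 occupy positions 4–5 → average rank (4+5)/2 = 4.5.
H has value 73 → rank 4.5.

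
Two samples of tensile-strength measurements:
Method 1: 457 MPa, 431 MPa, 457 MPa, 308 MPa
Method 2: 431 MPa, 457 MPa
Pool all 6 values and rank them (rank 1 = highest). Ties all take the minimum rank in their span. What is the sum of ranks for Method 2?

5

Sorted (descending): 457, 457, 457, 431, 431, 308
The 3 values of 457 occupy positions 1–3 → each gets rank 1.
The 2 values of 431 occupy positions 4–5 → each gets rank 4.
Method 2 values → pooled ranks: 431→4, 457→1
Rank sum = 4 + 1 = 5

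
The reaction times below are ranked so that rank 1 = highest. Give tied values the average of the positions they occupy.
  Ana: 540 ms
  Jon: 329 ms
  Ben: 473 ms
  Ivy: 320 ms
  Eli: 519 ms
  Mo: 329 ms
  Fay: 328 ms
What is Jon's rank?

Sorted (descending): 540, 519, 473, 329, 329, 328, 320
The 2 values of 329 occupy positions 4–5 → average rank (4+5)/2 = 4.5.
Jon has value 329 ms → rank 4.5.

4.5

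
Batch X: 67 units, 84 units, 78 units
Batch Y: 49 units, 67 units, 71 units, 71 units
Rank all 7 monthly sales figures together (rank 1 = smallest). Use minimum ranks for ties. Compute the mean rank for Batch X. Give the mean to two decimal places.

5.00

Sorted (ascending): 49, 67, 67, 71, 71, 78, 84
The 2 values of 67 occupy positions 2–3 → each gets rank 2.
The 2 values of 71 occupy positions 4–5 → each gets rank 4.
Batch X values → pooled ranks: 67→2, 84→7, 78→6
Mean rank = (2 + 7 + 6) / 3 = 5.00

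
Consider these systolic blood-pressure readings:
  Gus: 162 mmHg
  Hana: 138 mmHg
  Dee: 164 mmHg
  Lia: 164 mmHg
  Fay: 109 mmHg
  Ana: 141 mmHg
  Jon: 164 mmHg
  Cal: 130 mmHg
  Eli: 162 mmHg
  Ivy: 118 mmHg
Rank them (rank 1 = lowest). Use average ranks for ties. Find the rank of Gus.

6.5

Sorted (ascending): 109, 118, 130, 138, 141, 162, 162, 164, 164, 164
The 2 values of 162 occupy positions 6–7 → average rank (6+7)/2 = 6.5.
The 3 values of 164 occupy positions 8–10 → average rank 9.
Gus has value 162 mmHg → rank 6.5.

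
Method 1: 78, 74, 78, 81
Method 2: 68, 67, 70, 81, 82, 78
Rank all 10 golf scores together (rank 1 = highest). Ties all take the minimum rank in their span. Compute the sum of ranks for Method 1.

17

Sorted (descending): 82, 81, 81, 78, 78, 78, 74, 70, 68, 67
The 2 values of 81 occupy positions 2–3 → each gets rank 2.
The 3 values of 78 occupy positions 4–6 → each gets rank 4.
Method 1 values → pooled ranks: 78→4, 74→7, 78→4, 81→2
Rank sum = 4 + 7 + 4 + 2 = 17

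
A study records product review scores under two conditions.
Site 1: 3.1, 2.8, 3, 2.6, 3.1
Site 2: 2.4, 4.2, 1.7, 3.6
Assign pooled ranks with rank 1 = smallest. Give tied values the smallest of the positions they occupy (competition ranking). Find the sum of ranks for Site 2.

20

Sorted (ascending): 1.7, 2.4, 2.6, 2.8, 3, 3.1, 3.1, 3.6, 4.2
The 2 values of 3.1 occupy positions 6–7 → each gets rank 6.
Site 2 values → pooled ranks: 2.4→2, 4.2→9, 1.7→1, 3.6→8
Rank sum = 2 + 9 + 1 + 8 = 20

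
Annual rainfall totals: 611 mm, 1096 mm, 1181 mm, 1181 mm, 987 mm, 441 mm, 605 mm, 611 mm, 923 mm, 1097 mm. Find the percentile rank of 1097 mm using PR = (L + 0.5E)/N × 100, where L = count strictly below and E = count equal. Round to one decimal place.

N = 10.
Strictly below 1097: 7. Equal to 1097: 1.
PR = (7 + 0.5·1)/10 × 100 = 75.0

75.0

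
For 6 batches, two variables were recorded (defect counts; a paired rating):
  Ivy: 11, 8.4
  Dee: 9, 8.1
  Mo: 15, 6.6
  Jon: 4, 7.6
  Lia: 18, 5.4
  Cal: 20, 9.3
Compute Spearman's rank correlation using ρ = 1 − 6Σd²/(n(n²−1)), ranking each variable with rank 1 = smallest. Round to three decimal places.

0.086

Ranks of variable 1: 3, 2, 4, 1, 5, 6
Ranks of variable 2: 5, 4, 2, 3, 1, 6
d = r₁ − r₂: -2, -2, 2, -2, 4, 0
d²: 4, 4, 4, 4, 16, 0; Σd² = 32
ρ = 1 − 6·32/(6·35) = 1 − 192/210 = 0.086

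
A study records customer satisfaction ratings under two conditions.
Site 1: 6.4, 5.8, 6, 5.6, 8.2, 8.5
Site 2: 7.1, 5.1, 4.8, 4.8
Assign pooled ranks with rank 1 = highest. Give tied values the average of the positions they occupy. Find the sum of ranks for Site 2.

30

Sorted (descending): 8.5, 8.2, 7.1, 6.4, 6, 5.8, 5.6, 5.1, 4.8, 4.8
The 2 values of 4.8 occupy positions 9–10 → average rank (9+10)/2 = 9.5.
Site 2 values → pooled ranks: 7.1→3, 5.1→8, 4.8→9.5, 4.8→9.5
Rank sum = 3 + 8 + 9.5 + 9.5 = 30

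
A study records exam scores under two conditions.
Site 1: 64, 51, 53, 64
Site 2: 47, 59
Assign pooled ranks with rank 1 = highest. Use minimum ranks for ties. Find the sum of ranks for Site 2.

Sorted (descending): 64, 64, 59, 53, 51, 47
The 2 values of 64 occupy positions 1–2 → each gets rank 1.
Site 2 values → pooled ranks: 47→6, 59→3
Rank sum = 6 + 3 = 9

9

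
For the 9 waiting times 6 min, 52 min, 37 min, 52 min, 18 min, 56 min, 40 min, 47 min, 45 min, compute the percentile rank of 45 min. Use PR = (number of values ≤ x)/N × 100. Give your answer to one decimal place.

N = 9.
Strictly below 45: 4. Equal to 45: 1.
PR = 5/9 × 100 = 55.6

55.6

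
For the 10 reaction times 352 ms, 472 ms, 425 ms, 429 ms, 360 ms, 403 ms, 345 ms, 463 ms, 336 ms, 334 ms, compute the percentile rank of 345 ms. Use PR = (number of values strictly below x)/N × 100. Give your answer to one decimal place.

20.0

N = 10.
Strictly below 345: 2. Equal to 345: 1.
PR = 2/10 × 100 = 20.0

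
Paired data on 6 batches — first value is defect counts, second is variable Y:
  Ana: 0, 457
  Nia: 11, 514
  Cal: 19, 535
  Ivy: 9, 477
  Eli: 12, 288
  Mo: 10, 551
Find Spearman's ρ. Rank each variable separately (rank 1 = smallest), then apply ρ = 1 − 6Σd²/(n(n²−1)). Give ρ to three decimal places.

Ranks of variable 1: 1, 4, 6, 2, 5, 3
Ranks of variable 2: 2, 4, 5, 3, 1, 6
d = r₁ − r₂: -1, 0, 1, -1, 4, -3
d²: 1, 0, 1, 1, 16, 9; Σd² = 28
ρ = 1 − 6·28/(6·35) = 1 − 168/210 = 0.200

0.200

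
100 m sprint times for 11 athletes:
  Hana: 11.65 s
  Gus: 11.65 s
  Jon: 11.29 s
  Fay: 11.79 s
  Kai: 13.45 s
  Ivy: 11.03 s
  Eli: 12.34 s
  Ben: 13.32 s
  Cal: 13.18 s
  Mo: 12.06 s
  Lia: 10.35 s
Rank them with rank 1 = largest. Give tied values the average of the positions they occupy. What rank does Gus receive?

Sorted (descending): 13.45, 13.32, 13.18, 12.34, 12.06, 11.79, 11.65, 11.65, 11.29, 11.03, 10.35
The 2 values of 11.65 occupy positions 7–8 → average rank (7+8)/2 = 7.5.
Gus has value 11.65 s → rank 7.5.

7.5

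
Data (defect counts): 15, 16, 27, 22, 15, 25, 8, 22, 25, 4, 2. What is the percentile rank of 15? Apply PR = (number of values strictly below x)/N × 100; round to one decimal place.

27.3

N = 11.
Strictly below 15: 3. Equal to 15: 2.
PR = 3/11 × 100 = 27.3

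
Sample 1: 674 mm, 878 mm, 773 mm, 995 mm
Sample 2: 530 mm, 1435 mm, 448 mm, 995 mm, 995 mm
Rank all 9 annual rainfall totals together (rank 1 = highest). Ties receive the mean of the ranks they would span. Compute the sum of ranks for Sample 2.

24

Sorted (descending): 1435, 995, 995, 995, 878, 773, 674, 530, 448
The 3 values of 995 occupy positions 2–4 → average rank 3.
Sample 2 values → pooled ranks: 530→8, 1435→1, 448→9, 995→3, 995→3
Rank sum = 8 + 1 + 9 + 3 + 3 = 24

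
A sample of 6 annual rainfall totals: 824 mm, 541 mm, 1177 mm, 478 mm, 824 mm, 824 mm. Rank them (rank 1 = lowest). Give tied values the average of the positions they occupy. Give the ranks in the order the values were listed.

Sorted (ascending): 478, 541, 824, 824, 824, 1177
The 3 values of 824 occupy positions 3–5 → average rank 4.

4, 2, 6, 1, 4, 4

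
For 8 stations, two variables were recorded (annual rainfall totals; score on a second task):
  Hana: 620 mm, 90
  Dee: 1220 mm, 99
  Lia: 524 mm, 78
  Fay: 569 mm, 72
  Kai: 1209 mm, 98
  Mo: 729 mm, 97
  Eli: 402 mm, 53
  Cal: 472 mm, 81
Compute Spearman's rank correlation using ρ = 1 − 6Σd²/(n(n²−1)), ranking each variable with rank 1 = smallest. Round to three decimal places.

0.905

Ranks of variable 1: 5, 8, 3, 4, 7, 6, 1, 2
Ranks of variable 2: 5, 8, 3, 2, 7, 6, 1, 4
d = r₁ − r₂: 0, 0, 0, 2, 0, 0, 0, -2
d²: 0, 0, 0, 4, 0, 0, 0, 4; Σd² = 8
ρ = 1 − 6·8/(8·63) = 1 − 48/504 = 0.905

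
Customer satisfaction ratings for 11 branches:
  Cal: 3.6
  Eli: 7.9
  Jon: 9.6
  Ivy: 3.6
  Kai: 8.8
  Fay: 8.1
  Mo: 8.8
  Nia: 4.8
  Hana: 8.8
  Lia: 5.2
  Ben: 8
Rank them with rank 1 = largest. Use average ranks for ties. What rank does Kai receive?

Sorted (descending): 9.6, 8.8, 8.8, 8.8, 8.1, 8, 7.9, 5.2, 4.8, 3.6, 3.6
The 3 values of 8.8 occupy positions 2–4 → average rank 3.
The 2 values of 3.6 occupy positions 10–11 → average rank (10+11)/2 = 10.5.
Kai has value 8.8 → rank 3.

3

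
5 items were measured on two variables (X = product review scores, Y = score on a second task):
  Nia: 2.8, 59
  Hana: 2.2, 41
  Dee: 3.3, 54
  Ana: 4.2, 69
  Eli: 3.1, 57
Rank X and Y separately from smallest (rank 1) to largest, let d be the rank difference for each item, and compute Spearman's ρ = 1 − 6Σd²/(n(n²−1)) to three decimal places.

Ranks of variable 1: 2, 1, 4, 5, 3
Ranks of variable 2: 4, 1, 2, 5, 3
d = r₁ − r₂: -2, 0, 2, 0, 0
d²: 4, 0, 4, 0, 0; Σd² = 8
ρ = 1 − 6·8/(5·24) = 1 − 48/120 = 0.600

0.600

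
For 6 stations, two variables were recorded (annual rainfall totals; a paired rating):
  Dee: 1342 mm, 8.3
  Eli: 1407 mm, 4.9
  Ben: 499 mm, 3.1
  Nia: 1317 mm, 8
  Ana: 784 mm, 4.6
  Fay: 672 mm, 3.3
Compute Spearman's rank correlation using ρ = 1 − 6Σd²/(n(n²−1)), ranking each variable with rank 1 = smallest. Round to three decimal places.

0.829

Ranks of variable 1: 5, 6, 1, 4, 3, 2
Ranks of variable 2: 6, 4, 1, 5, 3, 2
d = r₁ − r₂: -1, 2, 0, -1, 0, 0
d²: 1, 4, 0, 1, 0, 0; Σd² = 6
ρ = 1 − 6·6/(6·35) = 1 − 36/210 = 0.829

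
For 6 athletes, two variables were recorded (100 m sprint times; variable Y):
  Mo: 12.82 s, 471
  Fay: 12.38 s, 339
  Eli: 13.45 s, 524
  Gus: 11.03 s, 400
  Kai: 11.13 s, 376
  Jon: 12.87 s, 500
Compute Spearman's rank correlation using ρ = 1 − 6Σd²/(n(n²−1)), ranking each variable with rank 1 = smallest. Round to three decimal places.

Ranks of variable 1: 4, 3, 6, 1, 2, 5
Ranks of variable 2: 4, 1, 6, 3, 2, 5
d = r₁ − r₂: 0, 2, 0, -2, 0, 0
d²: 0, 4, 0, 4, 0, 0; Σd² = 8
ρ = 1 − 6·8/(6·35) = 1 − 48/210 = 0.771

0.771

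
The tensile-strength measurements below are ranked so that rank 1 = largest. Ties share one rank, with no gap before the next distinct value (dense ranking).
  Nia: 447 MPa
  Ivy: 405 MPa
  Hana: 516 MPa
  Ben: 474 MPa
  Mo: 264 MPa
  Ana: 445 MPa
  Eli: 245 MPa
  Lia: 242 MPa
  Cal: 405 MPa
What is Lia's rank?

Sorted (descending): 516, 474, 447, 445, 405, 405, 264, 245, 242
The 2 values of 405 share dense rank 5.
Remaining distinct values take the next consecutive integers.
Lia has value 242 MPa → rank 8.

8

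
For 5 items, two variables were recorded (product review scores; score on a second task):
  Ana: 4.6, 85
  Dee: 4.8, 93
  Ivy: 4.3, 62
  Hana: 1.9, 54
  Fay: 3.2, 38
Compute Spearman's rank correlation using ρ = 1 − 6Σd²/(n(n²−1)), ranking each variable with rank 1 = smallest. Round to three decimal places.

0.900

Ranks of variable 1: 4, 5, 3, 1, 2
Ranks of variable 2: 4, 5, 3, 2, 1
d = r₁ − r₂: 0, 0, 0, -1, 1
d²: 0, 0, 0, 1, 1; Σd² = 2
ρ = 1 − 6·2/(5·24) = 1 − 12/120 = 0.900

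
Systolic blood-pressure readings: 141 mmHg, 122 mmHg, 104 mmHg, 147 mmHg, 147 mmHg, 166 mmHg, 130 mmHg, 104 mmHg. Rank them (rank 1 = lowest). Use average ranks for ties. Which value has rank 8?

166

Sorted (ascending): 104, 104, 122, 130, 141, 147, 147, 166
The 2 values of 104 occupy positions 1–2 → average rank (1+2)/2 = 1.5.
The 2 values of 147 occupy positions 6–7 → average rank (6+7)/2 = 6.5.
Rank 8 → value 166.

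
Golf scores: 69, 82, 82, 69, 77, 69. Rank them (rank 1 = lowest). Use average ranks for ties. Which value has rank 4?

Sorted (ascending): 69, 69, 69, 77, 82, 82
The 3 values of 69 occupy positions 1–3 → average rank 2.
The 2 values of 82 occupy positions 5–6 → average rank (5+6)/2 = 5.5.
Rank 4 → value 77.

77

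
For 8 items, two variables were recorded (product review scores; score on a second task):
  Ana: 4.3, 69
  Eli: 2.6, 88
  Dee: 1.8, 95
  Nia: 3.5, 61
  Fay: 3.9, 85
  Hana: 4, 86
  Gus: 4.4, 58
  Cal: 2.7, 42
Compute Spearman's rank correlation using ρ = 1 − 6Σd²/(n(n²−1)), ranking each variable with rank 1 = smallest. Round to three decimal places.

Ranks of variable 1: 7, 2, 1, 4, 5, 6, 8, 3
Ranks of variable 2: 4, 7, 8, 3, 5, 6, 2, 1
d = r₁ − r₂: 3, -5, -7, 1, 0, 0, 6, 2
d²: 9, 25, 49, 1, 0, 0, 36, 4; Σd² = 124
ρ = 1 − 6·124/(8·63) = 1 − 744/504 = -0.476

-0.476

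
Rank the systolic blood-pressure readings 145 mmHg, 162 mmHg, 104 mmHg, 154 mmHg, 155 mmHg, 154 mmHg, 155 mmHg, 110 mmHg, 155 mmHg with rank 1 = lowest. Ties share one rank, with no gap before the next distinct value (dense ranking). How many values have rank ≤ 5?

8

Sorted (ascending): 104, 110, 145, 154, 154, 155, 155, 155, 162
The 2 values of 154 share dense rank 4.
The 3 values of 155 share dense rank 5.
Remaining distinct values take the next consecutive integers.
Ranks ≤ 5: {1, 2, 3, 4, 4, 5, 5, 5} → 8 values.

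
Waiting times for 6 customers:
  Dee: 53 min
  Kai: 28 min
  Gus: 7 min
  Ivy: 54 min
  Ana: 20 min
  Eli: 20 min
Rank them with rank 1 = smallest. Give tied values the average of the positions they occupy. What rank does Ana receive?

2.5

Sorted (ascending): 7, 20, 20, 28, 53, 54
The 2 values of 20 occupy positions 2–3 → average rank (2+3)/2 = 2.5.
Ana has value 20 min → rank 2.5.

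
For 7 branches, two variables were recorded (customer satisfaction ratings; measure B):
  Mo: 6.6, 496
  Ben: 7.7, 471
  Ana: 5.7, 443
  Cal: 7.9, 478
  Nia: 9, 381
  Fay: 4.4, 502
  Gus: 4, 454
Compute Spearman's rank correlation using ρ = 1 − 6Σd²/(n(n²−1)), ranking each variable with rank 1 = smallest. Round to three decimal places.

-0.286

Ranks of variable 1: 4, 5, 3, 6, 7, 2, 1
Ranks of variable 2: 6, 4, 2, 5, 1, 7, 3
d = r₁ − r₂: -2, 1, 1, 1, 6, -5, -2
d²: 4, 1, 1, 1, 36, 25, 4; Σd² = 72
ρ = 1 − 6·72/(7·48) = 1 − 432/336 = -0.286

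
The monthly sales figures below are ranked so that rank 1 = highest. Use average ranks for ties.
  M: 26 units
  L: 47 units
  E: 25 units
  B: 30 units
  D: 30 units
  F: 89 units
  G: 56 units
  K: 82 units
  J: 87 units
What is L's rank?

5

Sorted (descending): 89, 87, 82, 56, 47, 30, 30, 26, 25
The 2 values of 30 occupy positions 6–7 → average rank (6+7)/2 = 6.5.
L has value 47 units → rank 5.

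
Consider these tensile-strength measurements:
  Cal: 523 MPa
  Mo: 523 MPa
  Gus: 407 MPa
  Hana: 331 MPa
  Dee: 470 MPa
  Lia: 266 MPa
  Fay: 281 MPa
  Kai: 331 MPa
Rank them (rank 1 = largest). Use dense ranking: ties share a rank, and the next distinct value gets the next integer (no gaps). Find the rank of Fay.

Sorted (descending): 523, 523, 470, 407, 331, 331, 281, 266
The 2 values of 523 share dense rank 1.
The 2 values of 331 share dense rank 4.
Remaining distinct values take the next consecutive integers.
Fay has value 281 MPa → rank 5.

5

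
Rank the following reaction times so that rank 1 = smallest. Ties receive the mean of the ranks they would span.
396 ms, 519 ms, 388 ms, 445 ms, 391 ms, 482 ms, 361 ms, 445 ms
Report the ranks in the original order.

4, 8, 2, 5.5, 3, 7, 1, 5.5

Sorted (ascending): 361, 388, 391, 396, 445, 445, 482, 519
The 2 values of 445 occupy positions 5–6 → average rank (5+6)/2 = 5.5.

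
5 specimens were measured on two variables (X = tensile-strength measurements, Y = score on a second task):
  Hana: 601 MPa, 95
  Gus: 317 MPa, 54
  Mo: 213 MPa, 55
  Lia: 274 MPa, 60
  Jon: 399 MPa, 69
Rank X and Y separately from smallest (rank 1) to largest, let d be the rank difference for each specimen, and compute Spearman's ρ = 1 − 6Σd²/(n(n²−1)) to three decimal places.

Ranks of variable 1: 5, 3, 1, 2, 4
Ranks of variable 2: 5, 1, 2, 3, 4
d = r₁ − r₂: 0, 2, -1, -1, 0
d²: 0, 4, 1, 1, 0; Σd² = 6
ρ = 1 − 6·6/(5·24) = 1 − 36/120 = 0.700

0.700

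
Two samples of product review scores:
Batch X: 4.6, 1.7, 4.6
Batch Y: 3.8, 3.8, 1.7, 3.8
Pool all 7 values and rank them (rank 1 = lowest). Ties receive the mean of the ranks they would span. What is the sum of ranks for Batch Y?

Sorted (ascending): 1.7, 1.7, 3.8, 3.8, 3.8, 4.6, 4.6
The 2 values of 1.7 occupy positions 1–2 → average rank (1+2)/2 = 1.5.
The 3 values of 3.8 occupy positions 3–5 → average rank 4.
The 2 values of 4.6 occupy positions 6–7 → average rank (6+7)/2 = 6.5.
Batch Y values → pooled ranks: 3.8→4, 3.8→4, 1.7→1.5, 3.8→4
Rank sum = 4 + 4 + 1.5 + 4 = 13.5

13.5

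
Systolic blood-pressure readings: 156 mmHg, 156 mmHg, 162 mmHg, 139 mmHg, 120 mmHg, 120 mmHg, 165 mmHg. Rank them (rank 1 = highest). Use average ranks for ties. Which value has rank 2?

Sorted (descending): 165, 162, 156, 156, 139, 120, 120
The 2 values of 156 occupy positions 3–4 → average rank (3+4)/2 = 3.5.
The 2 values of 120 occupy positions 6–7 → average rank (6+7)/2 = 6.5.
Rank 2 → value 162.

162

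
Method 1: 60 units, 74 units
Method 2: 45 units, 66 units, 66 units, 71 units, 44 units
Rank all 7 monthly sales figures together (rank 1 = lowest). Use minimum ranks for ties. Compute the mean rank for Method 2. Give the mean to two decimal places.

3.40

Sorted (ascending): 44, 45, 60, 66, 66, 71, 74
The 2 values of 66 occupy positions 4–5 → each gets rank 4.
Method 2 values → pooled ranks: 45→2, 66→4, 66→4, 71→6, 44→1
Mean rank = (2 + 4 + 4 + 6 + 1) / 5 = 3.40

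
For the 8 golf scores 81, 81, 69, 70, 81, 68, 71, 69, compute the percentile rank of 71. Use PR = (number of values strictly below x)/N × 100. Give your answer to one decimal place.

50.0

N = 8.
Strictly below 71: 4. Equal to 71: 1.
PR = 4/8 × 100 = 50.0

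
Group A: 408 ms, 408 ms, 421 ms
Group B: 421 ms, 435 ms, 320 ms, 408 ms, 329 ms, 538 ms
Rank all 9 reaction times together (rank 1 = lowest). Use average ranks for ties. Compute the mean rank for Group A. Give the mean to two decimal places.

4.83

Sorted (ascending): 320, 329, 408, 408, 408, 421, 421, 435, 538
The 3 values of 408 occupy positions 3–5 → average rank 4.
The 2 values of 421 occupy positions 6–7 → average rank (6+7)/2 = 6.5.
Group A values → pooled ranks: 408→4, 408→4, 421→6.5
Mean rank = (4 + 4 + 6.5) / 3 = 4.83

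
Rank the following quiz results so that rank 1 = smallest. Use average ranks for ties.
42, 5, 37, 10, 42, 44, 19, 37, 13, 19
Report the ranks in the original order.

Sorted (ascending): 5, 10, 13, 19, 19, 37, 37, 42, 42, 44
The 2 values of 19 occupy positions 4–5 → average rank (4+5)/2 = 4.5.
The 2 values of 37 occupy positions 6–7 → average rank (6+7)/2 = 6.5.
The 2 values of 42 occupy positions 8–9 → average rank (8+9)/2 = 8.5.

8.5, 1, 6.5, 2, 8.5, 10, 4.5, 6.5, 3, 4.5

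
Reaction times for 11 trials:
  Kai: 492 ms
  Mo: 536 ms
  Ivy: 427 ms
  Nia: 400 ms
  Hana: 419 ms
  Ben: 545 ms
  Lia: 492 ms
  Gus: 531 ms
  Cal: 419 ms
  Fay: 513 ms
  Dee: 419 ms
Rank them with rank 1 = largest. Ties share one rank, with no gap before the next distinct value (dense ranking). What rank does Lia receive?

Sorted (descending): 545, 536, 531, 513, 492, 492, 427, 419, 419, 419, 400
The 2 values of 492 share dense rank 5.
The 3 values of 419 share dense rank 7.
Remaining distinct values take the next consecutive integers.
Lia has value 492 ms → rank 5.

5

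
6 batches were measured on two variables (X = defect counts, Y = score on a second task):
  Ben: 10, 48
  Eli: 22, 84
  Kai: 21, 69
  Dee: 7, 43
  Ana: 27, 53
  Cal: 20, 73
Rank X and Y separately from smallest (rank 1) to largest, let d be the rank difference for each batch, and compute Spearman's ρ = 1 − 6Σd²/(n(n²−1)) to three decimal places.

0.600

Ranks of variable 1: 2, 5, 4, 1, 6, 3
Ranks of variable 2: 2, 6, 4, 1, 3, 5
d = r₁ − r₂: 0, -1, 0, 0, 3, -2
d²: 0, 1, 0, 0, 9, 4; Σd² = 14
ρ = 1 − 6·14/(6·35) = 1 − 84/210 = 0.600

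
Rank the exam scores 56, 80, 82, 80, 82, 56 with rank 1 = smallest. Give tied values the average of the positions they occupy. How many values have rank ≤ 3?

2

Sorted (ascending): 56, 56, 80, 80, 82, 82
The 2 values of 56 occupy positions 1–2 → average rank (1+2)/2 = 1.5.
The 2 values of 80 occupy positions 3–4 → average rank (3+4)/2 = 3.5.
The 2 values of 82 occupy positions 5–6 → average rank (5+6)/2 = 5.5.
Ranks ≤ 3: {1.5, 1.5} → 2 values.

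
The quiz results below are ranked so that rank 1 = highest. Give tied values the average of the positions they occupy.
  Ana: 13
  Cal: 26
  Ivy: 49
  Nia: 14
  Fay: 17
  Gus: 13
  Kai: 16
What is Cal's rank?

2

Sorted (descending): 49, 26, 17, 16, 14, 13, 13
The 2 values of 13 occupy positions 6–7 → average rank (6+7)/2 = 6.5.
Cal has value 26 → rank 2.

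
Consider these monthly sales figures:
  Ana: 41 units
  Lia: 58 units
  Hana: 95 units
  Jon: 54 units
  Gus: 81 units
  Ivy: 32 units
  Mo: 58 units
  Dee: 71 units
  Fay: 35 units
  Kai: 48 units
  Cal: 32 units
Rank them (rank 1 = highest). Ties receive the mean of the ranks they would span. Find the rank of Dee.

Sorted (descending): 95, 81, 71, 58, 58, 54, 48, 41, 35, 32, 32
The 2 values of 58 occupy positions 4–5 → average rank (4+5)/2 = 4.5.
The 2 values of 32 occupy positions 10–11 → average rank (10+11)/2 = 10.5.
Dee has value 71 units → rank 3.

3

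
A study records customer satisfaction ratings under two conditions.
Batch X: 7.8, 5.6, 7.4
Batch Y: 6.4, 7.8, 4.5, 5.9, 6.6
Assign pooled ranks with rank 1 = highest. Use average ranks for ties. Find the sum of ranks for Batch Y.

24.5

Sorted (descending): 7.8, 7.8, 7.4, 6.6, 6.4, 5.9, 5.6, 4.5
The 2 values of 7.8 occupy positions 1–2 → average rank (1+2)/2 = 1.5.
Batch Y values → pooled ranks: 6.4→5, 7.8→1.5, 4.5→8, 5.9→6, 6.6→4
Rank sum = 5 + 1.5 + 8 + 6 + 4 = 24.5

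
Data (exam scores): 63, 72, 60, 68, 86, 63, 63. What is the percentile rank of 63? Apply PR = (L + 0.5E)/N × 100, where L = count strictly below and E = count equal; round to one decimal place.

35.7

N = 7.
Strictly below 63: 1. Equal to 63: 3.
PR = (1 + 0.5·3)/7 × 100 = 35.7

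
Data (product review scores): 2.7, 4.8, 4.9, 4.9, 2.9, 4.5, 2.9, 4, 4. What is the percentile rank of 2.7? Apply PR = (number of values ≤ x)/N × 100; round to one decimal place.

N = 9.
Strictly below 2.7: 0. Equal to 2.7: 1.
PR = 1/9 × 100 = 11.1

11.1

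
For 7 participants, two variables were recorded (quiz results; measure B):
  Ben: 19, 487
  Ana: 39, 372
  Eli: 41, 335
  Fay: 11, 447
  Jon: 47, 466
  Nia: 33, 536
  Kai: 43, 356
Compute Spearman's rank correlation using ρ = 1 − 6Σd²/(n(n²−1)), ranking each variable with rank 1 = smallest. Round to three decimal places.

Ranks of variable 1: 2, 4, 5, 1, 7, 3, 6
Ranks of variable 2: 6, 3, 1, 4, 5, 7, 2
d = r₁ − r₂: -4, 1, 4, -3, 2, -4, 4
d²: 16, 1, 16, 9, 4, 16, 16; Σd² = 78
ρ = 1 − 6·78/(7·48) = 1 − 468/336 = -0.393

-0.393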